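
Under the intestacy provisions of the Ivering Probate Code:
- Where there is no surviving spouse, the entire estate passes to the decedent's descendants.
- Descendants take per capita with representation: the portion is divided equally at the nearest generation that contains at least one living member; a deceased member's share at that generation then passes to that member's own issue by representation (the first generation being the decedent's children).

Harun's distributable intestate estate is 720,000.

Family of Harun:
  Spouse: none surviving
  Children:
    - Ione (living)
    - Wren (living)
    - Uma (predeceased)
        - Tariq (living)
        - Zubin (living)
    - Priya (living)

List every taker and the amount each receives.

Ione: 180,000; Wren: 180,000; Tariq: 90,000; Zubin: 90,000; Priya: 180,000

The entire 720,000 passes to the descendants.
That amount (720,000) is divided into 4 shares of 180,000: Ione, Wren, and Priya each take 180,000; Uma's 180,000 share passes to Uma's issue.
Uma's share (180,000) is divided into 2 shares of 90,000: Tariq and Zubin each take 90,000.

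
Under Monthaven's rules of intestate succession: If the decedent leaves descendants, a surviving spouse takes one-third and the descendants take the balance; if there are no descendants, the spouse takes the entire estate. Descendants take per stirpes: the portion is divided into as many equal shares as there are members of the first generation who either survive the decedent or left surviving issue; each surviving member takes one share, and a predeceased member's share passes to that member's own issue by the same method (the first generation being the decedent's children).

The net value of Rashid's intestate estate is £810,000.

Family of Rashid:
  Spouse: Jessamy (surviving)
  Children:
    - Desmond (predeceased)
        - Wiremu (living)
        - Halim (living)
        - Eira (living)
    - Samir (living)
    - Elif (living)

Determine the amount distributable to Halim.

Jessamy takes one-third of £810,000 = £270,000. The remaining £540,000 passes to the descendants.
The descendants' portion (£540,000) is divided into 3 shares of £180,000: Samir and Elif each take £180,000; Desmond's £180,000 share passes to Desmond's issue.
Desmond's share (£180,000) is divided into 3 shares of £60,000: Wiremu, Halim, and Eira each take £60,000.

Halim receives £60,000.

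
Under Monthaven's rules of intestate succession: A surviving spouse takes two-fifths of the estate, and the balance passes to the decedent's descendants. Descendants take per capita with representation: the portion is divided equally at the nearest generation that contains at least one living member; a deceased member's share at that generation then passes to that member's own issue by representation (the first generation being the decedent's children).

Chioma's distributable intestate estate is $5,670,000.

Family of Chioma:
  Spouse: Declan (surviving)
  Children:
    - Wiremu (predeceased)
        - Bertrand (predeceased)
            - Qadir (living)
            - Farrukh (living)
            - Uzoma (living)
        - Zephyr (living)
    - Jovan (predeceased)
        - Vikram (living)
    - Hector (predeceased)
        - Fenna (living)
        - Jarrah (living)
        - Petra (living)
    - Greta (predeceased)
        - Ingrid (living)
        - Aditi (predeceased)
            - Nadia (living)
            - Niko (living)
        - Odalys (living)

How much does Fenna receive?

Declan takes two-fifths of $5,670,000 = $2,268,000. The remaining $3,402,000 passes to the descendants.
No child survives, so the initial division is made at the grandchildren's generation.
The descendants' portion ($3,402,000) is divided into 9 shares of $378,000: Zephyr, Vikram, Fenna, Jarrah, Petra, Ingrid, and Odalys each take $378,000; Bertrand's $378,000 share passes to Bertrand's issue; Aditi's $378,000 share passes to Aditi's issue.
Bertrand's share ($378,000) is divided into 3 shares of $126,000: Qadir, Farrukh, and Uzoma each take $126,000.
Aditi's share ($378,000) is divided into 2 shares of $189,000: Nadia and Niko each take $189,000.

Fenna receives $378,000.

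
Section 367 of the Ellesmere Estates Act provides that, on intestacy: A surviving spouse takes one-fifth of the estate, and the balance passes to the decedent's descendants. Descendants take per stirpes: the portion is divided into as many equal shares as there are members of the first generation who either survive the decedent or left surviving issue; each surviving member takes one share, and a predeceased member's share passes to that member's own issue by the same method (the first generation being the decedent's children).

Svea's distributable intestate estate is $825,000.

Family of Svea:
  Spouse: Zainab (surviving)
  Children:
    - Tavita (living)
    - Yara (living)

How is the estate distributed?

Zainab: $165,000; Tavita: $330,000; Yara: $330,000

Zainab takes one-fifth of $825,000 = $165,000. The remaining $660,000 passes to the descendants.
The descendants' portion ($660,000) is divided into 2 shares of $330,000: Tavita and Yara each take $330,000.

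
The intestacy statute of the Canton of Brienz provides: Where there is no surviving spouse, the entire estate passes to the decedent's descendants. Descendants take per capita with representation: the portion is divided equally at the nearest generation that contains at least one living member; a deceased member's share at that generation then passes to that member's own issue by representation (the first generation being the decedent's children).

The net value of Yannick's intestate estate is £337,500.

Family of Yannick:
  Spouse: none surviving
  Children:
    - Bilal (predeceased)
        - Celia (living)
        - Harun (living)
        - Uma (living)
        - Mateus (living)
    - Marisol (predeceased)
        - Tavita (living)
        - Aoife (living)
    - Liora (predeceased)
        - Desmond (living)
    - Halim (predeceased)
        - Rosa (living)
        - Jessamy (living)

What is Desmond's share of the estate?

Desmond receives £37,500.

The entire £337,500 passes to the descendants.
No child survives, so the initial division is made at the grandchildren's generation.
That amount (£337,500) is divided into 9 shares of £37,500: Celia, Harun, Uma, Mateus, Tavita, Aoife, Desmond, Rosa, and Jessamy each take £37,500.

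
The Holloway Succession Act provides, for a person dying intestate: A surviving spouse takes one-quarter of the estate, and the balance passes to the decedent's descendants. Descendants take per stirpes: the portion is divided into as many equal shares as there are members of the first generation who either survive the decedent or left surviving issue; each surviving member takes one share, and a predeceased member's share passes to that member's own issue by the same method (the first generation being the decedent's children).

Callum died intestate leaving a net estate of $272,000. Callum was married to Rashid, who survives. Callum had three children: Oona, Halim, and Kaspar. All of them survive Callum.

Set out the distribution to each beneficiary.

Rashid takes one-quarter of $272,000 = $68,000. The remaining $204,000 passes to the descendants.
The descendants' portion ($204,000) is divided into 3 shares of $68,000: Oona, Halim, and Kaspar each take $68,000.

Rashid: $68,000; Oona: $68,000; Halim: $68,000; Kaspar: $68,000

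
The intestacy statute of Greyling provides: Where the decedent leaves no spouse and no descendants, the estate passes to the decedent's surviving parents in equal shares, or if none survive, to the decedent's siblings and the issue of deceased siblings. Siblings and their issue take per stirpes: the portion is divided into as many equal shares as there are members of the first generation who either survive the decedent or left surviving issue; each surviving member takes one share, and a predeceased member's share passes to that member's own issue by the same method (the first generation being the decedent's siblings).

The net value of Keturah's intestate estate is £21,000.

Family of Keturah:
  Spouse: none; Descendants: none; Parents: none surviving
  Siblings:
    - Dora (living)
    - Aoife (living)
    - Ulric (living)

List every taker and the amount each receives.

The entire £21,000 passes to the siblings and their issue.
That amount (£21,000) is divided into 3 shares of £7,000: Dora, Aoife, and Ulric each take £7,000.

Dora: £7,000; Aoife: £7,000; Ulric: £7,000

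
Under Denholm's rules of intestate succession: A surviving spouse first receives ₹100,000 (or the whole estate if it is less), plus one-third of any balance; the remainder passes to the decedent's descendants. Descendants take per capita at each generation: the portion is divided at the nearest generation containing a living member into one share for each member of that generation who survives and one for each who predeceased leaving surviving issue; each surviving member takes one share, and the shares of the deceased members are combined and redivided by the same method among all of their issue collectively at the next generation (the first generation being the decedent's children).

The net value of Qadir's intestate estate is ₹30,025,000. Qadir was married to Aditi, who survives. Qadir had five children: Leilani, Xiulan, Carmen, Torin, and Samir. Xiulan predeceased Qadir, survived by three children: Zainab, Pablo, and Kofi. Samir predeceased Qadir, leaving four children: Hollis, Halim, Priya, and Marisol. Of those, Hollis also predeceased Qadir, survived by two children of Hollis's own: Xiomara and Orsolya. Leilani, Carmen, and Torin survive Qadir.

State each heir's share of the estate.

Aditi: ₹10,075,000; Leilani: ₹3,990,000; Zainab: ₹1,140,000; Pablo: ₹1,140,000; Kofi: ₹1,140,000; Carmen: ₹3,990,000; Torin: ₹3,990,000; Xiomara: ₹570,000; Orsolya: ₹570,000; Halim: ₹1,140,000; Priya: ₹1,140,000; Marisol: ₹1,140,000

Aditi first takes ₹100,000, leaving a balance of ₹29,925,000. Aditi then takes one-third of the balance (₹9,975,000), for a total of ₹10,075,000. The remaining ₹19,950,000 passes to the descendants.
The descendants' portion (₹19,950,000) is divided at the children's generation into 5 shares of ₹3,990,000. Leilani, Carmen, and Torin each take ₹3,990,000. The 2 shares of the deceased (Xiulan and Samir) are combined into a pool of ₹7,980,000.
That pool (₹7,980,000) is divided at the grandchildren's generation into 7 shares of ₹1,140,000. Zainab, Pablo, Kofi, Halim, Priya, and Marisol each take ₹1,140,000. The remaining share for the deceased Hollis (₹1,140,000) is carried to the next generation.
That pool (₹1,140,000) is divided at the great-grandchildren's generation equally among Xiomara and Orsolya: ₹570,000 each.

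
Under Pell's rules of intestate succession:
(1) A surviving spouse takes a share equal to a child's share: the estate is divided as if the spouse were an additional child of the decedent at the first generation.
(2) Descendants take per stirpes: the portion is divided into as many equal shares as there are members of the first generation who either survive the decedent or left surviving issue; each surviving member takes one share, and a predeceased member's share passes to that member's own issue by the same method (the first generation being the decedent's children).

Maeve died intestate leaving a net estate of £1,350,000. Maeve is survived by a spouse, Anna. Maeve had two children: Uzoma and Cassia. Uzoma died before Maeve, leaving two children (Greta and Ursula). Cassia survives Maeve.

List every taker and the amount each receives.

The spouse counts as an additional share at the children's level, so there are 3 primary shares of £450,000. Anna takes one such share (£450,000).
The children's combined portion (£900,000) is divided into 2 shares of £450,000: Cassia takes £450,000; Uzoma's £450,000 share passes to Uzoma's issue.
Uzoma's share (£450,000) is divided into 2 shares of £225,000: Greta and Ursula each take £225,000.

Anna: £450,000; Greta: £225,000; Ursula: £225,000; Cassia: £450,000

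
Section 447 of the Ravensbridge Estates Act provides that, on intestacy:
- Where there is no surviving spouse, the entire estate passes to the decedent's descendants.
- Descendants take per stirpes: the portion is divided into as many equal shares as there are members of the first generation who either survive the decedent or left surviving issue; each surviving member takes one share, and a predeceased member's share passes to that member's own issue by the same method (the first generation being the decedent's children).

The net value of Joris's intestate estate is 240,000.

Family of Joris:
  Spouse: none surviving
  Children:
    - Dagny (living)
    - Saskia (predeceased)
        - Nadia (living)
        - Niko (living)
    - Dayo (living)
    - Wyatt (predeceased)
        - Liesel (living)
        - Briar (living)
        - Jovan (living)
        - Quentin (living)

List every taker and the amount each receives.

Dagny: 60,000; Nadia: 30,000; Niko: 30,000; Dayo: 60,000; Liesel: 15,000; Briar: 15,000; Jovan: 15,000; Quentin: 15,000

The entire 240,000 passes to the descendants.
That amount (240,000) is divided into 4 shares of 60,000: Dagny and Dayo each take 60,000; Saskia's 60,000 share passes to Saskia's issue; Wyatt's 60,000 share passes to Wyatt's issue.
Saskia's share (60,000) is divided into 2 shares of 30,000: Nadia and Niko each take 30,000.
Wyatt's share (60,000) is divided into 4 shares of 15,000: Liesel, Briar, Jovan, and Quentin each take 15,000.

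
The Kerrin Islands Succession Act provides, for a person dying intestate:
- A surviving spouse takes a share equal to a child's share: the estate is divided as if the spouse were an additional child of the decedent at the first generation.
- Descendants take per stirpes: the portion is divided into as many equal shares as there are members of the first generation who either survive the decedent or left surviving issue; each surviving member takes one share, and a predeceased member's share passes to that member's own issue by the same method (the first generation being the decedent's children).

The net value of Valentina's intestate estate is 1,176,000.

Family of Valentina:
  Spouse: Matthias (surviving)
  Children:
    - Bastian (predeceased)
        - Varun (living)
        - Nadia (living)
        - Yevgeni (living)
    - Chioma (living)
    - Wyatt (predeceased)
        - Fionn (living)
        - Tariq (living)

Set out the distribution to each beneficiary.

The spouse counts as an additional share at the children's level, so there are 4 primary shares of 294,000. Matthias takes one such share (294,000).
The children's combined portion (882,000) is divided into 3 shares of 294,000: Chioma takes 294,000; Bastian's 294,000 share passes to Bastian's issue; Wyatt's 294,000 share passes to Wyatt's issue.
Bastian's share (294,000) is divided into 3 shares of 98,000: Varun, Nadia, and Yevgeni each take 98,000.
Wyatt's share (294,000) is divided into 2 shares of 147,000: Fionn and Tariq each take 147,000.

Matthias: 294,000; Varun: 98,000; Nadia: 98,000; Yevgeni: 98,000; Chioma: 294,000; Fionn: 147,000; Tariq: 147,000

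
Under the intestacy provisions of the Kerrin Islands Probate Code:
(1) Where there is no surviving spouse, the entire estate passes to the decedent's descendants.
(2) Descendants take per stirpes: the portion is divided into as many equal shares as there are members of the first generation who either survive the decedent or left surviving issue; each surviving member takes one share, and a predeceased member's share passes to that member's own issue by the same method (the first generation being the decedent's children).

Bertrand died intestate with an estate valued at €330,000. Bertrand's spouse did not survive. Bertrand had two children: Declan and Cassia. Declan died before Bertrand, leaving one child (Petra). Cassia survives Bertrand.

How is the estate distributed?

The entire €330,000 passes to the descendants.
That amount (€330,000) is divided into 2 shares of €165,000: Cassia takes €165,000; Declan's €165,000 share passes to Declan's issue.
Declan's share (€165,000) passes entirely to Petra.

Petra: €165,000; Cassia: €165,000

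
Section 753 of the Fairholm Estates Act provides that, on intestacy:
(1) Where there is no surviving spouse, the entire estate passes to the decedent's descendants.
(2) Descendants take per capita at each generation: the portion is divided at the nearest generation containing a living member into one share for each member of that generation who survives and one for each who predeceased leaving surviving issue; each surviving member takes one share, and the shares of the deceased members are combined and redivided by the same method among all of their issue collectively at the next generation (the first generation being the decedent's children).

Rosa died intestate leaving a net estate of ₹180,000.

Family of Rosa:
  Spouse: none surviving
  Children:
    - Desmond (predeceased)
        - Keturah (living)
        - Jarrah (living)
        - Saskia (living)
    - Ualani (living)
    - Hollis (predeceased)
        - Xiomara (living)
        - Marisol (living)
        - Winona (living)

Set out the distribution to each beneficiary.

Keturah: ₹20,000; Jarrah: ₹20,000; Saskia: ₹20,000; Ualani: ₹60,000; Xiomara: ₹20,000; Marisol: ₹20,000; Winona: ₹20,000

The entire ₹180,000 passes to the descendants.
That amount (₹180,000) is divided at the children's generation into 3 shares of ₹60,000. Ualani takes ₹60,000. The 2 shares of the deceased (Desmond and Hollis) are combined into a pool of ₹120,000.
That pool (₹120,000) is divided at the grandchildren's generation equally among Keturah, Jarrah, Saskia, Xiomara, Marisol, and Winona: ₹20,000 each.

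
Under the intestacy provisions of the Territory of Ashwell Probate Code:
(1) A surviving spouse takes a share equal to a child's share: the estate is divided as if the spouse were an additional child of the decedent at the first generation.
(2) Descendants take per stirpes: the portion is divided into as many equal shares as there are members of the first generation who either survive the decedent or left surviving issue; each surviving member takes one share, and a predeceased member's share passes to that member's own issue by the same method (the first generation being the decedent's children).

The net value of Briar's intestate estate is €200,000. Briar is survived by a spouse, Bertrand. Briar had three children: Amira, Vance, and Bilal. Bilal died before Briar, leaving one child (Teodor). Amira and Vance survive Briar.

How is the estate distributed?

The spouse counts as an additional share at the children's level, so there are 4 primary shares of €50,000. Bertrand takes one such share (€50,000).
The children's combined portion (€150,000) is divided into 3 shares of €50,000: Amira and Vance each take €50,000; Bilal's €50,000 share passes to Bilal's issue.
Bilal's share (€50,000) passes entirely to Teodor.

Bertrand: €50,000; Amira: €50,000; Vance: €50,000; Teodor: €50,000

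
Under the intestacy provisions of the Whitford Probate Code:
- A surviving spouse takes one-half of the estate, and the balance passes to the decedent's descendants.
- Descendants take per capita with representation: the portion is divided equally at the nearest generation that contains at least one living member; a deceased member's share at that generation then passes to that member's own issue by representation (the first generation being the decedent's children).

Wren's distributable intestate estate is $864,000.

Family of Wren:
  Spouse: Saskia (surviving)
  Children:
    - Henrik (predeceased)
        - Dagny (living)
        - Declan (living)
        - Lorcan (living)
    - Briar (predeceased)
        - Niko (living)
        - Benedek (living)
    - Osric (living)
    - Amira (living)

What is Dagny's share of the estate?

Saskia takes one-half of $864,000 = $432,000. The remaining $432,000 passes to the descendants.
The descendants' portion ($432,000) is divided into 4 shares of $108,000: Osric and Amira each take $108,000; Henrik's $108,000 share passes to Henrik's issue; Briar's $108,000 share passes to Briar's issue.
Henrik's share ($108,000) is divided into 3 shares of $36,000: Dagny, Declan, and Lorcan each take $36,000.
Briar's share ($108,000) is divided into 2 shares of $54,000: Niko and Benedek each take $54,000.

Dagny receives $36,000.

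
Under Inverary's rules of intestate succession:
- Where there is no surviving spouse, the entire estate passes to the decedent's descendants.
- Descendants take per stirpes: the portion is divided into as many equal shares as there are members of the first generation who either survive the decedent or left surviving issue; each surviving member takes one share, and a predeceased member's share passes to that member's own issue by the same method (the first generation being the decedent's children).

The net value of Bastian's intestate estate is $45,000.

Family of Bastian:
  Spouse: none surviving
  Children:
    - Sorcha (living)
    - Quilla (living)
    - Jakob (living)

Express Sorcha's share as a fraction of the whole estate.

The entire $45,000 passes to the descendants.
That amount ($45,000) is divided into 3 shares of $15,000: Sorcha, Quilla, and Jakob each take $15,000.

Sorcha receives 1/3 of the estate.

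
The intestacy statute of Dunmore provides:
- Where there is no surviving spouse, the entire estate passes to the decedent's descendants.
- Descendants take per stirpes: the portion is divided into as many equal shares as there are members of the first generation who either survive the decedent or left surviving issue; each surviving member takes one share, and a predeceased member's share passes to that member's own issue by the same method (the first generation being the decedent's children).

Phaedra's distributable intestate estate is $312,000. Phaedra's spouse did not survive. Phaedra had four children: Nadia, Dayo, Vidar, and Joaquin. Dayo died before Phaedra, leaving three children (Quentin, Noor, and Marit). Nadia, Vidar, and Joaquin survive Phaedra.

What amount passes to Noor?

The entire $312,000 passes to the descendants.
That amount ($312,000) is divided into 4 shares of $78,000: Nadia, Vidar, and Joaquin each take $78,000; Dayo's $78,000 share passes to Dayo's issue.
Dayo's share ($78,000) is divided into 3 shares of $26,000: Quentin, Noor, and Marit each take $26,000.

Noor receives $26,000.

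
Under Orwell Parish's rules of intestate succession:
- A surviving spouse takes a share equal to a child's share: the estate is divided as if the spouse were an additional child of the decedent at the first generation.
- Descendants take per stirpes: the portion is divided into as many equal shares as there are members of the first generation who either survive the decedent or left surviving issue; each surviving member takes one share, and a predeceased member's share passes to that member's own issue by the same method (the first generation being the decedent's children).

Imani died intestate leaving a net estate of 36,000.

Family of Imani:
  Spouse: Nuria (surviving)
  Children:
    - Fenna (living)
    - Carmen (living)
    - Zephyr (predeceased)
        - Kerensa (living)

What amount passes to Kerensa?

The spouse counts as an additional share at the children's level, so there are 4 primary shares of 9,000. Nuria takes one such share (9,000).
The children's combined portion (27,000) is divided into 3 shares of 9,000: Fenna and Carmen each take 9,000; Zephyr's 9,000 share passes to Zephyr's issue.
Zephyr's share (9,000) passes entirely to Kerensa.

Kerensa receives 9,000.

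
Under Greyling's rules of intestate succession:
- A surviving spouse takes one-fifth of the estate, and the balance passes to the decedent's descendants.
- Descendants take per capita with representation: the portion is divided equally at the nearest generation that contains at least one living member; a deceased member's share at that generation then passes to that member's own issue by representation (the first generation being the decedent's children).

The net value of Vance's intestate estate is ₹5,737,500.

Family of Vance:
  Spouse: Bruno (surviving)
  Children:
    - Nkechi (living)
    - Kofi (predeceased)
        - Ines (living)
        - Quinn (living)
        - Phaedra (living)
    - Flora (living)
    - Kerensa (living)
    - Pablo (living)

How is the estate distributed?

Bruno: ₹1,147,500; Nkechi: ₹918,000; Ines: ₹306,000; Quinn: ₹306,000; Phaedra: ₹306,000; Flora: ₹918,000; Kerensa: ₹918,000; Pablo: ₹918,000

Bruno takes one-fifth of ₹5,737,500 = ₹1,147,500. The remaining ₹4,590,000 passes to the descendants.
The descendants' portion (₹4,590,000) is divided into 5 shares of ₹918,000: Nkechi, Flora, Kerensa, and Pablo each take ₹918,000; Kofi's ₹918,000 share passes to Kofi's issue.
Kofi's share (₹918,000) is divided into 3 shares of ₹306,000: Ines, Quinn, and Phaedra each take ₹306,000.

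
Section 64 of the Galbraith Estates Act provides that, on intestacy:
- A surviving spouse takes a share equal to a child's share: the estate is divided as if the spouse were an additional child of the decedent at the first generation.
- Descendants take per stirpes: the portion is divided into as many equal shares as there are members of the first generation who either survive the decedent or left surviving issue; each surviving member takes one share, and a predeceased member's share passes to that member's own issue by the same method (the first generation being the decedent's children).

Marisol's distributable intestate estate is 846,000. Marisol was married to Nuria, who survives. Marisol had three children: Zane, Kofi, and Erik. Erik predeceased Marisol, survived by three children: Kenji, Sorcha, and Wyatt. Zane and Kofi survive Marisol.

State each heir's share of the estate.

Nuria: 211,500; Zane: 211,500; Kofi: 211,500; Kenji: 70,500; Sorcha: 70,500; Wyatt: 70,500

The spouse counts as an additional share at the children's level, so there are 4 primary shares of 211,500. Nuria takes one such share (211,500).
The children's combined portion (634,500) is divided into 3 shares of 211,500: Zane and Kofi each take 211,500; Erik's 211,500 share passes to Erik's issue.
Erik's share (211,500) is divided into 3 shares of 70,500: Kenji, Sorcha, and Wyatt each take 70,500.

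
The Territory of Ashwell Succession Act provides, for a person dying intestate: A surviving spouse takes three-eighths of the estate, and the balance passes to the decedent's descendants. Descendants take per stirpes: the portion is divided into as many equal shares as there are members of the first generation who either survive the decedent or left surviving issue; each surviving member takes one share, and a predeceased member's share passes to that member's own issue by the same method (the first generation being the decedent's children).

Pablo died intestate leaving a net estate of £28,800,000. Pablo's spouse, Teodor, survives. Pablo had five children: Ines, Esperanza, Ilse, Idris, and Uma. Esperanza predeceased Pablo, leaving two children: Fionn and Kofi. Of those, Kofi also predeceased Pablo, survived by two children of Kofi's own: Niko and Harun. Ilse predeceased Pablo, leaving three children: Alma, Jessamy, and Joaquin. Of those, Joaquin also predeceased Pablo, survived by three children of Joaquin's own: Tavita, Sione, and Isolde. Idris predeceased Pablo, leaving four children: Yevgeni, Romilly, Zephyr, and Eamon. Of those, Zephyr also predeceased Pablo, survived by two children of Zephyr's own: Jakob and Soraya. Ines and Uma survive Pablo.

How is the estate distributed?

Teodor takes three-eighths of £28,800,000 = £10,800,000. The remaining £18,000,000 passes to the descendants.
The descendants' portion (£18,000,000) is divided into 5 shares of £3,600,000: Ines and Uma each take £3,600,000; Esperanza's £3,600,000 share passes to Esperanza's issue; Ilse's £3,600,000 share passes to Ilse's issue; Idris's £3,600,000 share passes to Idris's issue.
Esperanza's share (£3,600,000) is divided into 2 shares of £1,800,000: Fionn takes £1,800,000; Kofi's £1,800,000 share passes to Kofi's issue.
Kofi's share (£1,800,000) is divided into 2 shares of £900,000: Niko and Harun each take £900,000.
Ilse's share (£3,600,000) is divided into 3 shares of £1,200,000: Alma and Jessamy each take £1,200,000; Joaquin's £1,200,000 share passes to Joaquin's issue.
Joaquin's share (£1,200,000) is divided into 3 shares of £400,000: Tavita, Sione, and Isolde each take £400,000.
Idris's share (£3,600,000) is divided into 4 shares of £900,000: Yevgeni, Romilly, and Eamon each take £900,000; Zephyr's £900,000 share passes to Zephyr's issue.
Zephyr's share (£900,000) is divided into 2 shares of £450,000: Jakob and Soraya each take £450,000.

Teodor: £10,800,000; Ines: £3,600,000; Fionn: £1,800,000; Niko: £900,000; Harun: £900,000; Alma: £1,200,000; Jessamy: £1,200,000; Tavita: £400,000; Sione: £400,000; Isolde: £400,000; Yevgeni: £900,000; Romilly: £900,000; Jakob: £450,000; Soraya: £450,000; Eamon: £900,000; Uma: £3,600,000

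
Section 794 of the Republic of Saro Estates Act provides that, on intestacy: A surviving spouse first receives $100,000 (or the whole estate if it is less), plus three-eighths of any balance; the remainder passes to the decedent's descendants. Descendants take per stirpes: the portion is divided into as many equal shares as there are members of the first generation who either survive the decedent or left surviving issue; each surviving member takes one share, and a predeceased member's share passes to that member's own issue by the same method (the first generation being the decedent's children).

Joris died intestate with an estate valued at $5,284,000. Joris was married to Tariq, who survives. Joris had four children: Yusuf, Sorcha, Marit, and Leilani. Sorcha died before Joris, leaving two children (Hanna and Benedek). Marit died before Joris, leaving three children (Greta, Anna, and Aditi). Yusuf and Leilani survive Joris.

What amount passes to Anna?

Tariq first takes $100,000, leaving a balance of $5,184,000. Tariq then takes three-eighths of the balance ($1,944,000), for a total of $2,044,000. The remaining $3,240,000 passes to the descendants.
The descendants' portion ($3,240,000) is divided into 4 shares of $810,000: Yusuf and Leilani each take $810,000; Sorcha's $810,000 share passes to Sorcha's issue; Marit's $810,000 share passes to Marit's issue.
Sorcha's share ($810,000) is divided into 2 shares of $405,000: Hanna and Benedek each take $405,000.
Marit's share ($810,000) is divided into 3 shares of $270,000: Greta, Anna, and Aditi each take $270,000.

Anna receives $270,000.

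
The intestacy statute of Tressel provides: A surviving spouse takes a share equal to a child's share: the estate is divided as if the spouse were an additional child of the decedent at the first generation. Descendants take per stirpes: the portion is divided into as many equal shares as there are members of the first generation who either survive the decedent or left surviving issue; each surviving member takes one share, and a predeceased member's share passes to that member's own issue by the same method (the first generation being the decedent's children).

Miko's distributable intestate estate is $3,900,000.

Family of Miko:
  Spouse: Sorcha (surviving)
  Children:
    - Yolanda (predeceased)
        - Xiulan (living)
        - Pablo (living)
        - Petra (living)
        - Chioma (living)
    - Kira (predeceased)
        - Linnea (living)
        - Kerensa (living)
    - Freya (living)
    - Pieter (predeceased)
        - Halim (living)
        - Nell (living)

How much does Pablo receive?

The spouse counts as an additional share at the children's level, so there are 5 primary shares of $780,000. Sorcha takes one such share ($780,000).
The children's combined portion ($3,120,000) is divided into 4 shares of $780,000: Freya takes $780,000; Yolanda's $780,000 share passes to Yolanda's issue; Kira's $780,000 share passes to Kira's issue; Pieter's $780,000 share passes to Pieter's issue.
Yolanda's share ($780,000) is divided into 4 shares of $195,000: Xiulan, Pablo, Petra, and Chioma each take $195,000.
Kira's share ($780,000) is divided into 2 shares of $390,000: Linnea and Kerensa each take $390,000.
Pieter's share ($780,000) is divided into 2 shares of $390,000: Halim and Nell each take $390,000.

Pablo receives $195,000.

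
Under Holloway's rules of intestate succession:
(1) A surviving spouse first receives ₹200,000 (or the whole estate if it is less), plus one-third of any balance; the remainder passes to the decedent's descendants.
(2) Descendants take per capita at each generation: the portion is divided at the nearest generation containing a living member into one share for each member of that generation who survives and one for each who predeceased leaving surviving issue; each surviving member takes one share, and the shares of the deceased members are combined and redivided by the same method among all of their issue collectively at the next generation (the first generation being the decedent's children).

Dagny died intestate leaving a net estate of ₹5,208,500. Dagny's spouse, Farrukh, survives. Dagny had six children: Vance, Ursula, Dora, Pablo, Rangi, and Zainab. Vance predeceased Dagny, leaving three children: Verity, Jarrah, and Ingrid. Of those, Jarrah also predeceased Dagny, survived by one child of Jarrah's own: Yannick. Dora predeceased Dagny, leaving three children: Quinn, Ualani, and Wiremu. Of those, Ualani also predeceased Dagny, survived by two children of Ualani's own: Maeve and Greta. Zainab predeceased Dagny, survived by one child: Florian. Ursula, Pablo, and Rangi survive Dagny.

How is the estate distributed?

Farrukh first takes ₹200,000, leaving a balance of ₹5,008,500. Farrukh then takes one-third of the balance (₹1,669,500), for a total of ₹1,869,500. The remaining ₹3,339,000 passes to the descendants.
The descendants' portion (₹3,339,000) is divided at the children's generation into 6 shares of ₹556,500. Ursula, Pablo, and Rangi each take ₹556,500. The 3 shares of the deceased (Vance, Dora, and Zainab) are combined into a pool of ₹1,669,500.
That pool (₹1,669,500) is divided at the grandchildren's generation into 7 shares of ₹238,500. Verity, Ingrid, Quinn, Wiremu, and Florian each take ₹238,500. The 2 shares of the deceased (Jarrah and Ualani) are combined into a pool of ₹477,000.
That pool (₹477,000) is divided at the great-grandchildren's generation equally among Yannick, Maeve, and Greta: ₹159,000 each.

Farrukh: ₹1,869,500; Verity: ₹238,500; Yannick: ₹159,000; Ingrid: ₹238,500; Ursula: ₹556,500; Quinn: ₹238,500; Maeve: ₹159,000; Greta: ₹159,000; Wiremu: ₹238,500; Pablo: ₹556,500; Rangi: ₹556,500; Florian: ₹238,500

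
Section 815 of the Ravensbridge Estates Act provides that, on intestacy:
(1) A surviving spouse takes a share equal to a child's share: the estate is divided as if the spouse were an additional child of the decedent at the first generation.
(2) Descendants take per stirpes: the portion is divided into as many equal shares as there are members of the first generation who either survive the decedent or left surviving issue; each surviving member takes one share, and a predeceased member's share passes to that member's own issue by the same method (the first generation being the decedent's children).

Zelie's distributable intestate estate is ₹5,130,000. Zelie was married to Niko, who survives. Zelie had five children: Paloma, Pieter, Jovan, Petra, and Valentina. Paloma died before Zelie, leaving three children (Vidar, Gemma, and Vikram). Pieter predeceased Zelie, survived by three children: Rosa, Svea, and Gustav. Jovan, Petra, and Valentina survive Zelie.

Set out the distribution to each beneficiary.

Niko: ₹855,000; Vidar: ₹285,000; Gemma: ₹285,000; Vikram: ₹285,000; Rosa: ₹285,000; Svea: ₹285,000; Gustav: ₹285,000; Jovan: ₹855,000; Petra: ₹855,000; Valentina: ₹855,000

The spouse counts as an additional share at the children's level, so there are 6 primary shares of ₹855,000. Niko takes one such share (₹855,000).
The children's combined portion (₹4,275,000) is divided into 5 shares of ₹855,000: Jovan, Petra, and Valentina each take ₹855,000; Paloma's ₹855,000 share passes to Paloma's issue; Pieter's ₹855,000 share passes to Pieter's issue.
Paloma's share (₹855,000) is divided into 3 shares of ₹285,000: Vidar, Gemma, and Vikram each take ₹285,000.
Pieter's share (₹855,000) is divided into 3 shares of ₹285,000: Rosa, Svea, and Gustav each take ₹285,000.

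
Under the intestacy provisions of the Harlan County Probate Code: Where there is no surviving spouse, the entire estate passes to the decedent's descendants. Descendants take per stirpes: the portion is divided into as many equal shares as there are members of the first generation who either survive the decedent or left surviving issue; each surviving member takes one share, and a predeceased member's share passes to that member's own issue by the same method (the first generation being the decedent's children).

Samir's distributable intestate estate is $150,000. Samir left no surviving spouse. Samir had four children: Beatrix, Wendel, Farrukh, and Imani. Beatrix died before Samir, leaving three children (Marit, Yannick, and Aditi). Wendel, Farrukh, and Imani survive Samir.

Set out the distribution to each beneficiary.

The entire $150,000 passes to the descendants.
That amount ($150,000) is divided into 4 shares of $37,500: Wendel, Farrukh, and Imani each take $37,500; Beatrix's $37,500 share passes to Beatrix's issue.
Beatrix's share ($37,500) is divided into 3 shares of $12,500: Marit, Yannick, and Aditi each take $12,500.

Marit: $12,500; Yannick: $12,500; Aditi: $12,500; Wendel: $37,500; Farrukh: $37,500; Imani: $37,500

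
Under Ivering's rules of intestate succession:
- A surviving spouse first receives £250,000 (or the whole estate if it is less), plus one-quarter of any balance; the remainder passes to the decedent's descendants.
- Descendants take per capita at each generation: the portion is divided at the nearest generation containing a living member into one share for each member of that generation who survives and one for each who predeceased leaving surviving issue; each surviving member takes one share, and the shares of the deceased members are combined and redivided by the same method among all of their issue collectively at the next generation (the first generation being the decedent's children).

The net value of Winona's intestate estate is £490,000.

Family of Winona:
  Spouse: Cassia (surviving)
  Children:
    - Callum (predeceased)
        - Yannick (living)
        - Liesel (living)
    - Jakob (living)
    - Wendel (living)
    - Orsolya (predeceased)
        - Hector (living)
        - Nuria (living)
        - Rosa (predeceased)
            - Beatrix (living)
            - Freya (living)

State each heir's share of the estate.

Cassia: £310,000; Yannick: £18,000; Liesel: £18,000; Jakob: £45,000; Wendel: £45,000; Hector: £18,000; Nuria: £18,000; Beatrix: £9,000; Freya: £9,000

Cassia first takes £250,000, leaving a balance of £240,000. Cassia then takes one-quarter of the balance (£60,000), for a total of £310,000. The remaining £180,000 passes to the descendants.
The descendants' portion (£180,000) is divided at the children's generation into 4 shares of £45,000. Jakob and Wendel each take £45,000. The 2 shares of the deceased (Callum and Orsolya) are combined into a pool of £90,000.
That pool (£90,000) is divided at the grandchildren's generation into 5 shares of £18,000. Yannick, Liesel, Hector, and Nuria each take £18,000. The remaining share for the deceased Rosa (£18,000) is carried to the next generation.
That pool (£18,000) is divided at the great-grandchildren's generation equally among Beatrix and Freya: £9,000 each.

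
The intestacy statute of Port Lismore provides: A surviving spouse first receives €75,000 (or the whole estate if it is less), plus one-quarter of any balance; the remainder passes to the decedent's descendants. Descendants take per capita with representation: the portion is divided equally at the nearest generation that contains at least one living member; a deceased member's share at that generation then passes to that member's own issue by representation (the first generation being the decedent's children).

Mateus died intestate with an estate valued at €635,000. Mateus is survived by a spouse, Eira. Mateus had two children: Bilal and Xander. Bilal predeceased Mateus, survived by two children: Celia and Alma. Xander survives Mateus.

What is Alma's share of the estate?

Eira first takes €75,000, leaving a balance of €560,000. Eira then takes one-quarter of the balance (€140,000), for a total of €215,000. The remaining €420,000 passes to the descendants.
The descendants' portion (€420,000) is divided into 2 shares of €210,000: Xander takes €210,000; Bilal's €210,000 share passes to Bilal's issue.
Bilal's share (€210,000) is divided into 2 shares of €105,000: Celia and Alma each take €105,000.

Alma receives €105,000.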